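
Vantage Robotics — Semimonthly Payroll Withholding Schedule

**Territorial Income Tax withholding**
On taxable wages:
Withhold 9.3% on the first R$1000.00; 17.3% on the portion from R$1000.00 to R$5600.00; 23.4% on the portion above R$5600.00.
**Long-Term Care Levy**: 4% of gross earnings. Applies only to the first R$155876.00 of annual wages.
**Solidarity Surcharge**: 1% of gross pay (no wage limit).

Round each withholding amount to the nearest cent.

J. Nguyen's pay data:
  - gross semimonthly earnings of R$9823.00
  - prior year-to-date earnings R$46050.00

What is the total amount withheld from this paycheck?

Territorial Income Tax: taxable = R$9823.00
  R$888.80 + 23.4% × (R$9823.00 − R$5600.00) = R$888.80 + 23.4% × R$4223.00 = R$1876.98
Long-Term Care Levy: 4% × R$9823.00 = R$392.92
Solidarity Surcharge: 1% × R$9823.00 = R$98.23
Total: R$1876.98 + R$392.92 + R$98.23 = R$2368.13

R$2368.13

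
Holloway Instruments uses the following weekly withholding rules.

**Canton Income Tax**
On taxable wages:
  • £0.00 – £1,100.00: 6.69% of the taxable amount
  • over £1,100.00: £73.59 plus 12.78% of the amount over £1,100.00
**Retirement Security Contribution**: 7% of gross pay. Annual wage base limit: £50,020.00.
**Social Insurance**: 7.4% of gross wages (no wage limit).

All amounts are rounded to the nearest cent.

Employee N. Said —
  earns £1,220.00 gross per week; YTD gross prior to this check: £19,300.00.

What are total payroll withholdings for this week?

Canton Income Tax: taxable = £1,220.00
  £73.59 + 12.78% × (£1,220.00 − £1,100.00) = £73.59 + 12.78% × £120.00 = £88.93
Retirement Security Contribution: 7% × £1,220.00 = £85.40
Social Insurance: 7.4% × £1,220.00 = £90.28
Total: £88.93 + £85.40 + £90.28 = £264.61

£264.61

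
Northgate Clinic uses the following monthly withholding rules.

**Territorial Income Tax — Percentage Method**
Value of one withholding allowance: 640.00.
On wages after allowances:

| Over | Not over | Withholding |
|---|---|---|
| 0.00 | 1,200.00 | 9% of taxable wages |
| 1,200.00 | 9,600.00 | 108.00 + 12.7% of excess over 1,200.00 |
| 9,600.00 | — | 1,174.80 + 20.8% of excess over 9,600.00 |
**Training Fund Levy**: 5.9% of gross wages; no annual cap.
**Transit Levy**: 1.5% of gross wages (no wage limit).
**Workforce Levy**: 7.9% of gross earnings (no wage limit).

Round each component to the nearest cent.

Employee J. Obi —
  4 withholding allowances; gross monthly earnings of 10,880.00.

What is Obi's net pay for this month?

Territorial Income Tax: taxable = 10,880.00 − 4×640.00 = 8,320.00
  108.00 + 12.7% × (8,320.00 − 1,200.00) = 108.00 + 12.7% × 7,120.00 = 1,012.24
Training Fund Levy: 5.9% × 10,880.00 = 641.92
Transit Levy: 1.5% × 10,880.00 = 163.20
Workforce Levy: 7.9% × 10,880.00 = 859.52
Total withheld: 1,012.24 + 641.92 + 163.20 + 859.52 = 2,676.88
Net pay: 10,880.00 − 2,676.88 = 8,203.12

8,203.12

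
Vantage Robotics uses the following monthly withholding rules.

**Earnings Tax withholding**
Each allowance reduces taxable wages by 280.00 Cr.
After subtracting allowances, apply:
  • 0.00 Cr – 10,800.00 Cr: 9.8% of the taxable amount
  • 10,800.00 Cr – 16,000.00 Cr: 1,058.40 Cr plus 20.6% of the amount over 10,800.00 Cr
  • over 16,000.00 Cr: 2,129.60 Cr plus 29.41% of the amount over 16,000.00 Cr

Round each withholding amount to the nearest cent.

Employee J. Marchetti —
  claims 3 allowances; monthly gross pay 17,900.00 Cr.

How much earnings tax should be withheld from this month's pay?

2,441.35 Cr

Earnings Tax: taxable = 17,900.00 Cr − 3×280.00 Cr = 17,060.00 Cr
  2,129.60 Cr + 29.41% × (17,060.00 Cr − 16,000.00 Cr) = 2,129.60 Cr + 29.41% × 1,060.00 Cr = 2,441.35 Cr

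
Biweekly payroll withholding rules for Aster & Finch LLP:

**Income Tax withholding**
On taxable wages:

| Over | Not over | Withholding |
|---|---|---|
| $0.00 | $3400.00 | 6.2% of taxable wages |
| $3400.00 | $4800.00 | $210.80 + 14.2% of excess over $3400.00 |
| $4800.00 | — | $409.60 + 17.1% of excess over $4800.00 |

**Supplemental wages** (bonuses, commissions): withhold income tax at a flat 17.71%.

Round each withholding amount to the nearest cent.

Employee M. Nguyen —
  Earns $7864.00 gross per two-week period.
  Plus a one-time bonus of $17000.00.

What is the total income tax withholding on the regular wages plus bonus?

$3944.24

Income Tax: taxable = $7864.00
  $409.60 + 17.1% × ($7864.00 − $4800.00) = $409.60 + 17.1% × $3064.00 = $933.54
Supplemental (17.71% flat on bonus): 17.71% × $17000.00 = $3010.70
Total income tax: $933.54 + $3010.70 = $3944.24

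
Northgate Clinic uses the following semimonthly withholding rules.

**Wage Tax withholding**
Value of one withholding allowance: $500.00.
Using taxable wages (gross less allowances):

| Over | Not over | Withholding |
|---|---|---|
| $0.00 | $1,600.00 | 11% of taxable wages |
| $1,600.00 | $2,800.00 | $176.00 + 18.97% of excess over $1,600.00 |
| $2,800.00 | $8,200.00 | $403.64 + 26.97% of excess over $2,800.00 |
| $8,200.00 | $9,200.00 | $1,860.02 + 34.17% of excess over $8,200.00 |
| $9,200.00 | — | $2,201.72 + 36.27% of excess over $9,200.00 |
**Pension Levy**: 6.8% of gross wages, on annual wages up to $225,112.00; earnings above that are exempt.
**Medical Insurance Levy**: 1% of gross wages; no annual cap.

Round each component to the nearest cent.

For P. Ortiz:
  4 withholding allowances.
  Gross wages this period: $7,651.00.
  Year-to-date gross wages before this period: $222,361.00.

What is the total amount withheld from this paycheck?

Wage Tax: taxable = $7,651.00 − 4×$500.00 = $5,651.00
  $403.64 + 26.97% × ($5,651.00 − $2,800.00) = $403.64 + 26.97% × $2,851.00 = $1,172.55
Pension Levy: cap $225,112.00 − YTD $222,361.00 = $2,751.00 subject; 6.8% × $2,751.00 = $187.07
Medical Insurance Levy: 1% × $7,651.00 = $76.51
Total: $1,172.55 + $187.07 + $76.51 = $1,436.13

$1,436.13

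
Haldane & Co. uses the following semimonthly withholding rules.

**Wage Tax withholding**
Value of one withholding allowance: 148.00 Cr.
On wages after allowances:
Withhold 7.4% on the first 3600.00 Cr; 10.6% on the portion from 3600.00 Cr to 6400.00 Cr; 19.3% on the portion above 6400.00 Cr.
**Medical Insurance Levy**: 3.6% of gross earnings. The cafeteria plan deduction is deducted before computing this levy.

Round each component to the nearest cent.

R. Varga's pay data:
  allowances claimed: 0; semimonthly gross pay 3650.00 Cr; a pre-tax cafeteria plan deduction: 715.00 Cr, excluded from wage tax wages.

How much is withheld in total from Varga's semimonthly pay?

322.85 Cr

Wage Tax: taxable = 3650.00 Cr − 715.00 Cr = 2935.00 Cr
  7.4% × 2935.00 Cr = 217.19 Cr
Medical Insurance Levy: 3.6% × 2935.00 Cr = 105.66 Cr
Total: 217.19 Cr + 105.66 Cr = 322.85 Cr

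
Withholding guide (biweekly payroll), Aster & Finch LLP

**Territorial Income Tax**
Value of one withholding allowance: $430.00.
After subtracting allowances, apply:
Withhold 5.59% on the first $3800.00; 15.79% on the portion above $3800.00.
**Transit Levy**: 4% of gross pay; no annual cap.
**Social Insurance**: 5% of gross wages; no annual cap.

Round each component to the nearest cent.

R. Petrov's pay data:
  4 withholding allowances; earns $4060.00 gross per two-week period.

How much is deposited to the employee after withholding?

$3563.79

Territorial Income Tax: taxable = $4060.00 − 4×$430.00 = $2340.00
  5.59% × $2340.00 = $130.81
Transit Levy: 4% × $4060.00 = $162.40
Social Insurance: 5% × $4060.00 = $203.00
Total withheld: $130.81 + $162.40 + $203.00 = $496.21
Net pay: $4060.00 − $496.21 = $3563.79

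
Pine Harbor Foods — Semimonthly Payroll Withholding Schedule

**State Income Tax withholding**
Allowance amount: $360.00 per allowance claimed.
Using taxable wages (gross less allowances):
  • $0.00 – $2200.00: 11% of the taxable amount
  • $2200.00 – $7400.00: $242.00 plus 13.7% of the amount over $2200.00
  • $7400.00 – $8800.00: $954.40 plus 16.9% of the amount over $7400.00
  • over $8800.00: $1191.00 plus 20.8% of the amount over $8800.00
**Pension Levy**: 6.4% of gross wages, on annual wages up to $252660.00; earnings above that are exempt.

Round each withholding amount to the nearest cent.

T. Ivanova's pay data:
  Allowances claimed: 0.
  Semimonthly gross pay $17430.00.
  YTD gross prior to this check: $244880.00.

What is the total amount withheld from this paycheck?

State Income Tax: taxable = $17430.00
  $1191.00 + 20.8% × ($17430.00 − $8800.00) = $1191.00 + 20.8% × $8630.00 = $2986.04
Pension Levy: cap $252660.00 − YTD $244880.00 = $7780.00 subject; 6.4% × $7780.00 = $497.92
Total: $2986.04 + $497.92 = $3483.96

$3483.96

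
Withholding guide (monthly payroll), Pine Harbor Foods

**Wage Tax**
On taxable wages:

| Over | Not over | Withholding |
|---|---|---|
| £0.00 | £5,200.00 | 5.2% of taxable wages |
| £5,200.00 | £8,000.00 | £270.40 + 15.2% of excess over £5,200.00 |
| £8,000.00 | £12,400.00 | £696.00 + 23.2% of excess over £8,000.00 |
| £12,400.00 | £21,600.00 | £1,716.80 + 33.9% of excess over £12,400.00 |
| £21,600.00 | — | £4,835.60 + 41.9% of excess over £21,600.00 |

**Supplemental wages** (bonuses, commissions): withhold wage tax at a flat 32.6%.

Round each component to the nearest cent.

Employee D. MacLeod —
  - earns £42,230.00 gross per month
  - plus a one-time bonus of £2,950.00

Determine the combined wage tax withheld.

£14,441.27

Wage Tax: taxable = £42,230.00
  £4,835.60 + 41.9% × (£42,230.00 − £21,600.00) = £4,835.60 + 41.9% × £20,630.00 = £13,479.57
Supplemental (32.6% flat on bonus): 32.6% × £2,950.00 = £961.70
Total wage tax: £13,479.57 + £961.70 = £14,441.27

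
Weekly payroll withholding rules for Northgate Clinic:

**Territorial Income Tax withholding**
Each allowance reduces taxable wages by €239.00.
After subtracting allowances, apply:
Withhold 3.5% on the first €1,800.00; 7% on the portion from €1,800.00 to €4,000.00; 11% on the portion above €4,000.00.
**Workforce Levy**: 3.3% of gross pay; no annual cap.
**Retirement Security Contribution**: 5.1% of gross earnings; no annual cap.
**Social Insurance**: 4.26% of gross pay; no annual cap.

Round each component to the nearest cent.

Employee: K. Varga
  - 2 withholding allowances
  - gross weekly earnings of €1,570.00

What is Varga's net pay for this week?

Territorial Income Tax: taxable = €1,570.00 − 2×€239.00 = €1,092.00
  3.5% × €1,092.00 = €38.22
Workforce Levy: 3.3% × €1,570.00 = €51.81
Retirement Security Contribution: 5.1% × €1,570.00 = €80.07
Social Insurance: 4.26% × €1,570.00 = €66.88
Total withheld: €38.22 + €51.81 + €80.07 + €66.88 = €236.98
Net pay: €1,570.00 − €236.98 = €1,333.02

€1,333.02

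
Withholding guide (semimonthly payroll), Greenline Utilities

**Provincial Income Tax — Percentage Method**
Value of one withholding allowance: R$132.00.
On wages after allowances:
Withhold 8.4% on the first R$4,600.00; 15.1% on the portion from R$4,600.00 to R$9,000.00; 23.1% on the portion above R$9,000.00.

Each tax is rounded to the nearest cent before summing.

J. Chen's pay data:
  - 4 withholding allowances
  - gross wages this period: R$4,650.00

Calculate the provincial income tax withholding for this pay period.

Provincial Income Tax: taxable = R$4,650.00 − 4×R$132.00 = R$4,122.00
  8.4% × R$4,122.00 = R$346.25

R$346.25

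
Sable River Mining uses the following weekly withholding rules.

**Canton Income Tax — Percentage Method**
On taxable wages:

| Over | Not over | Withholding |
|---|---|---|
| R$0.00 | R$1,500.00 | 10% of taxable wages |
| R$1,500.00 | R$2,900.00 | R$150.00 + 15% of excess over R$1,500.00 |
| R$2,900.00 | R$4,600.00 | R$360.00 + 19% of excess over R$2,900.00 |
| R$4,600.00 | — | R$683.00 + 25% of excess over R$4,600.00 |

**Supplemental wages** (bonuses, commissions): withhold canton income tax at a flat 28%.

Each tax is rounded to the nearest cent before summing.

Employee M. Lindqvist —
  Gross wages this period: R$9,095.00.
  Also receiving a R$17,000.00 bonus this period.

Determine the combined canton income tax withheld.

Canton Income Tax: taxable = R$9,095.00
  R$683.00 + 25% × (R$9,095.00 − R$4,600.00) = R$683.00 + 25% × R$4,495.00 = R$1,806.75
Supplemental (28% flat on bonus): 28% × R$17,000.00 = R$4,760.00
Total canton income tax: R$1,806.75 + R$4,760.00 = R$6,566.75

R$6,566.75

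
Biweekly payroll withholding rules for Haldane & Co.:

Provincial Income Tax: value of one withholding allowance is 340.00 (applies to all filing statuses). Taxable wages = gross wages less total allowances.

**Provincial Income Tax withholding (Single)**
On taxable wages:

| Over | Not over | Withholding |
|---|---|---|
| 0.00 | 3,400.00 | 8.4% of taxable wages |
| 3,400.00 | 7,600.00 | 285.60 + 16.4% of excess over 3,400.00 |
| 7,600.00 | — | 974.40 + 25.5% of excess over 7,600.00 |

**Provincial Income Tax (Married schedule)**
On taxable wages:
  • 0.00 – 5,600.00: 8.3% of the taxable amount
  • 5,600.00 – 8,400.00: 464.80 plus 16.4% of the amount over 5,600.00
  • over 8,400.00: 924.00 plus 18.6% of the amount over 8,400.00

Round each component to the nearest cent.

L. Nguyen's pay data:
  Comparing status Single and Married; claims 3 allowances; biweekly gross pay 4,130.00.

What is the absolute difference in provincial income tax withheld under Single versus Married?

3.11

Provincial Income Tax (Single): taxable = 4,130.00 − 3×340.00 = 3,110.00
  8.4% × 3,110.00 = 261.24
Provincial Income Tax (Married): taxable = 4,130.00 − 3×340.00 = 3,110.00
  8.3% × 3,110.00 = 258.13
Difference: |261.24 − 258.13| = 3.11 (higher under Single)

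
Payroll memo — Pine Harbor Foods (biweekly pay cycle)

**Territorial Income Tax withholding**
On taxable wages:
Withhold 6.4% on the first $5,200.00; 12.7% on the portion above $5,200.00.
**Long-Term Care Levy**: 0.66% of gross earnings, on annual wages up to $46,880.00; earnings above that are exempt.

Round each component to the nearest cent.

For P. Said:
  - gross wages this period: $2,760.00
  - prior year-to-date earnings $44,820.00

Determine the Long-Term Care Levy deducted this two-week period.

Long-Term Care Levy: cap $46,880.00 − YTD $44,820.00 = $2,060.00 subject; 0.66% × $2,060.00 = $13.60

$13.60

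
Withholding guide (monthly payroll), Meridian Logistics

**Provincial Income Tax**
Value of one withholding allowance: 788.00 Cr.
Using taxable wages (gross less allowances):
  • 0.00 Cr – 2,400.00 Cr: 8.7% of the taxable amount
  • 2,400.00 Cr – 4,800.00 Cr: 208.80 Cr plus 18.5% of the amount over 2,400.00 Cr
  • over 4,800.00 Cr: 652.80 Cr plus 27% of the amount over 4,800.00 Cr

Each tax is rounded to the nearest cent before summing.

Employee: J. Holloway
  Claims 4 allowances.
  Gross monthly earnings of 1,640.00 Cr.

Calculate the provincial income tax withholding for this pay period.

0.00 Cr

Provincial Income Tax: taxable = 1,640.00 Cr − 4×788.00 Cr = -1,512.00 Cr
  Taxable ≤ 0 → 0.00 Cr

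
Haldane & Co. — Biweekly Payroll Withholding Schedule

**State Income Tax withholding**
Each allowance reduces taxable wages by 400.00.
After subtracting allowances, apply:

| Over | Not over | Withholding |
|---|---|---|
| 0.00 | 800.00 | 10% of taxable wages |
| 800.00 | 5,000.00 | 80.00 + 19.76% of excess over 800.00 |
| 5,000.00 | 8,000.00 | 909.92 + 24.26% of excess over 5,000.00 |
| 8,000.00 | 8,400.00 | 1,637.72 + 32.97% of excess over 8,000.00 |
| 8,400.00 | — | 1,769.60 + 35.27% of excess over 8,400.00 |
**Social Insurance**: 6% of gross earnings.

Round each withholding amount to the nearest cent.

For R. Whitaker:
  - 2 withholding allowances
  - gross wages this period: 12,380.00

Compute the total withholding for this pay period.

3,633.99

State Income Tax: taxable = 12,380.00 − 2×400.00 = 11,580.00
  1,769.60 + 35.27% × (11,580.00 − 8,400.00) = 1,769.60 + 35.27% × 3,180.00 = 2,891.19
Social Insurance: 6% × 12,380.00 = 742.80
Total: 2,891.19 + 742.80 = 3,633.99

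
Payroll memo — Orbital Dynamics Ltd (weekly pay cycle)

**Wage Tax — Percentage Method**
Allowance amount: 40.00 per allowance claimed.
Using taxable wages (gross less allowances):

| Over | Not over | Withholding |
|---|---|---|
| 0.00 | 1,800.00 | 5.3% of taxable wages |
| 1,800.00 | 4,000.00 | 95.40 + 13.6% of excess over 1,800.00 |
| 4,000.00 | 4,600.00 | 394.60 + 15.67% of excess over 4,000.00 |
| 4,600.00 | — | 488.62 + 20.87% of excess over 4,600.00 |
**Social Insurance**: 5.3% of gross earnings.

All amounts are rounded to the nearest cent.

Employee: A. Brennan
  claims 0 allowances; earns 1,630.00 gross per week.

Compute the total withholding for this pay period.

172.78

Wage Tax: taxable = 1,630.00
  5.3% × 1,630.00 = 86.39
Social Insurance: 5.3% × 1,630.00 = 86.39
Total: 86.39 + 86.39 = 172.78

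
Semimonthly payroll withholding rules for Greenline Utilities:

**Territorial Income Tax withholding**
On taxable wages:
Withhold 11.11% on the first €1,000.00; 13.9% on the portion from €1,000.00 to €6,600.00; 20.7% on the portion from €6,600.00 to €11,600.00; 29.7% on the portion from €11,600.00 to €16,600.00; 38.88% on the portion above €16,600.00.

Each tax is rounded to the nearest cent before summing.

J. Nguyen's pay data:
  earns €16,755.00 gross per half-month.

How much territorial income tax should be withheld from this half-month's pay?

Territorial Income Tax: taxable = €16,755.00
  €3,409.50 + 38.88% × (€16,755.00 − €16,600.00) = €3,409.50 + 38.88% × €155.00 = €3,469.76

€3,469.76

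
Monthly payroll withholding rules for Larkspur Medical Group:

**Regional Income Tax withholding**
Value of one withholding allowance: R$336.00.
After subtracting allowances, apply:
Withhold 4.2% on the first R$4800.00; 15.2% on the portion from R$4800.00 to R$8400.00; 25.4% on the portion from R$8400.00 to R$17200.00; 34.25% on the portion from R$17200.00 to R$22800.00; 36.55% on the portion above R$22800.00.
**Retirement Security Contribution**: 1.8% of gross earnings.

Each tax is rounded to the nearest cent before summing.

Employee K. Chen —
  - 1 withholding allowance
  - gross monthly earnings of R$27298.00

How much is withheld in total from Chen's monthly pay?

Regional Income Tax: taxable = R$27298.00 − 1×R$336.00 = R$26962.00
  R$4902.00 + 36.55% × (R$26962.00 − R$22800.00) = R$4902.00 + 36.55% × R$4162.00 = R$6423.21
Retirement Security Contribution: 1.8% × R$27298.00 = R$491.36
Total: R$6423.21 + R$491.36 = R$6914.57

R$6914.57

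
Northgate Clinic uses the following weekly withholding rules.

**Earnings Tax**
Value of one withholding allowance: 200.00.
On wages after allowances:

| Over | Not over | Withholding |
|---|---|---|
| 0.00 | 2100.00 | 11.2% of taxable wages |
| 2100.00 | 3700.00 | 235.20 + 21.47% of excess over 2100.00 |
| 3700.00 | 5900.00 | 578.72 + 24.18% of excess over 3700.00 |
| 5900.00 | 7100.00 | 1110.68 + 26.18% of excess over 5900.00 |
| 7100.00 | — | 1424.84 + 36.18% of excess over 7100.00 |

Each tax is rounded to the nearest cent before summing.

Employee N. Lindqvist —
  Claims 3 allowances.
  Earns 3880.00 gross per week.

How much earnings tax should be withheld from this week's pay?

488.55

Earnings Tax: taxable = 3880.00 − 3×200.00 = 3280.00
  235.20 + 21.47% × (3280.00 − 2100.00) = 235.20 + 21.47% × 1180.00 = 488.55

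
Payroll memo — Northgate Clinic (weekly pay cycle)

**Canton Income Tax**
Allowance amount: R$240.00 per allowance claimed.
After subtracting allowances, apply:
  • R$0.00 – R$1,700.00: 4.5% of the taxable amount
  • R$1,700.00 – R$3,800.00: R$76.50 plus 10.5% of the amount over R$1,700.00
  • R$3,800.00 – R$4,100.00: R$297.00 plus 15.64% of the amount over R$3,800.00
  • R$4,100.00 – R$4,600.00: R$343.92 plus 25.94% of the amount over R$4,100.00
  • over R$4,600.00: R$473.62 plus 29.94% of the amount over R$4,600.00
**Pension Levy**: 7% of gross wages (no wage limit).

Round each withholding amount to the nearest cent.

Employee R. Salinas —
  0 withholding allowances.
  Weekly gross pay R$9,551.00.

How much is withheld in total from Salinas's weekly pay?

R$2,624.52

Canton Income Tax: taxable = R$9,551.00
  R$473.62 + 29.94% × (R$9,551.00 − R$4,600.00) = R$473.62 + 29.94% × R$4,951.00 = R$1,955.95
Pension Levy: 7% × R$9,551.00 = R$668.57
Total: R$1,955.95 + R$668.57 = R$2,624.52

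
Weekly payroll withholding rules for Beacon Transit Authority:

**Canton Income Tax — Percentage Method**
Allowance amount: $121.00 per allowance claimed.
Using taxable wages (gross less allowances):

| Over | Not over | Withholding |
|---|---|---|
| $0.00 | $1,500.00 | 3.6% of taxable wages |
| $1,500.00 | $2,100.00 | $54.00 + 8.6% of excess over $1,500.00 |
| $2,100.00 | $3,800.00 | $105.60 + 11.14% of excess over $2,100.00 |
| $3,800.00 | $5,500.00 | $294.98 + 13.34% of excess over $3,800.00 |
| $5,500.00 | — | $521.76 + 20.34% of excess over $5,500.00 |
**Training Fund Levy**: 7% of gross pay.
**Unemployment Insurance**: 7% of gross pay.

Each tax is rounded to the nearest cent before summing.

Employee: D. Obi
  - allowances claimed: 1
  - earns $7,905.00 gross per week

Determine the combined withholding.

Canton Income Tax: taxable = $7,905.00 − 1×$121.00 = $7,784.00
  $521.76 + 20.34% × ($7,784.00 − $5,500.00) = $521.76 + 20.34% × $2,284.00 = $986.33
Training Fund Levy: 7% × $7,905.00 = $553.35
Unemployment Insurance: 7% × $7,905.00 = $553.35
Total: $986.33 + $553.35 + $553.35 = $2,093.03

$2,093.03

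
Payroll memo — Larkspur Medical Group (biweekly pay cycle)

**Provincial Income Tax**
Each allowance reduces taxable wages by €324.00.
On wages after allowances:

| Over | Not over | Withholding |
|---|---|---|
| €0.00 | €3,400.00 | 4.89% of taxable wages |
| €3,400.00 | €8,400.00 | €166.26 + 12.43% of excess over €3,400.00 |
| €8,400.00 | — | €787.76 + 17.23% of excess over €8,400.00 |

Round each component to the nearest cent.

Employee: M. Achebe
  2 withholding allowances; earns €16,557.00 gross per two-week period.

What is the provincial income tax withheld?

Provincial Income Tax: taxable = €16,557.00 − 2×€324.00 = €15,909.00
  €787.76 + 17.23% × (€15,909.00 − €8,400.00) = €787.76 + 17.23% × €7,509.00 = €2,081.56

€2,081.56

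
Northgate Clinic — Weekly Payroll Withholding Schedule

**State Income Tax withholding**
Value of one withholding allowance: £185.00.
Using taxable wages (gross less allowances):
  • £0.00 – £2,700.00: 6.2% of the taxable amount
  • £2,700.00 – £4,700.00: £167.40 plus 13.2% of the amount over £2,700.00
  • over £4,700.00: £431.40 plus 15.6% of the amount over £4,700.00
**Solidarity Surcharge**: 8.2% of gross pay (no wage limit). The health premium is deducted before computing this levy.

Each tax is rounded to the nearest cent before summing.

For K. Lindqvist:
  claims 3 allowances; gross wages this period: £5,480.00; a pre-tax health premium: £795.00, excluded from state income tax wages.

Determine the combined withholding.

State Income Tax: taxable = £5,480.00 − £795.00 − 3×£185.00 = £4,130.00
  £167.40 + 13.2% × (£4,130.00 − £2,700.00) = £167.40 + 13.2% × £1,430.00 = £356.16
Solidarity Surcharge: 8.2% × £4,685.00 = £384.17
Total: £356.16 + £384.17 = £740.33

£740.33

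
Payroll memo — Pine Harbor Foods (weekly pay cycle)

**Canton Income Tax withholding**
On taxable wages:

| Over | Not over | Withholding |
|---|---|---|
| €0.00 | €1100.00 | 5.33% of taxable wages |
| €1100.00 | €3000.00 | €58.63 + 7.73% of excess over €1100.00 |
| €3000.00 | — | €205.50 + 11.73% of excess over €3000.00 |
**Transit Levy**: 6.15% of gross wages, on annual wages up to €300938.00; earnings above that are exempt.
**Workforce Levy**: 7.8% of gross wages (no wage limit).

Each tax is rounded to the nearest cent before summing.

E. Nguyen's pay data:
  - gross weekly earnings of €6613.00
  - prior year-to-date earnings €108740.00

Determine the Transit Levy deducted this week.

Transit Levy: 6.15% × €6613.00 = €406.70

€406.70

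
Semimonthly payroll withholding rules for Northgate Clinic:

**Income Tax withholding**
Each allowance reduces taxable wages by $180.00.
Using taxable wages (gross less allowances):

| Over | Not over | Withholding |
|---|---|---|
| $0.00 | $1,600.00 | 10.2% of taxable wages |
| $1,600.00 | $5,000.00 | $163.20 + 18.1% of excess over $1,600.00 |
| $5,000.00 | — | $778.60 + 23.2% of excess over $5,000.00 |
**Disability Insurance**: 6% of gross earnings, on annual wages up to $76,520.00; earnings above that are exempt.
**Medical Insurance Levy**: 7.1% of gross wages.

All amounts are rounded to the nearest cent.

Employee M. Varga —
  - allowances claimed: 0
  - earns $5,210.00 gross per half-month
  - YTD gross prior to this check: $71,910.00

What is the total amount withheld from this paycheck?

Income Tax: taxable = $5,210.00
  $778.60 + 23.2% × ($5,210.00 − $5,000.00) = $778.60 + 23.2% × $210.00 = $827.32
Disability Insurance: cap $76,520.00 − YTD $71,910.00 = $4,610.00 subject; 6% × $4,610.00 = $276.60
Medical Insurance Levy: 7.1% × $5,210.00 = $369.91
Total: $827.32 + $276.60 + $369.91 = $1,473.83

$1,473.83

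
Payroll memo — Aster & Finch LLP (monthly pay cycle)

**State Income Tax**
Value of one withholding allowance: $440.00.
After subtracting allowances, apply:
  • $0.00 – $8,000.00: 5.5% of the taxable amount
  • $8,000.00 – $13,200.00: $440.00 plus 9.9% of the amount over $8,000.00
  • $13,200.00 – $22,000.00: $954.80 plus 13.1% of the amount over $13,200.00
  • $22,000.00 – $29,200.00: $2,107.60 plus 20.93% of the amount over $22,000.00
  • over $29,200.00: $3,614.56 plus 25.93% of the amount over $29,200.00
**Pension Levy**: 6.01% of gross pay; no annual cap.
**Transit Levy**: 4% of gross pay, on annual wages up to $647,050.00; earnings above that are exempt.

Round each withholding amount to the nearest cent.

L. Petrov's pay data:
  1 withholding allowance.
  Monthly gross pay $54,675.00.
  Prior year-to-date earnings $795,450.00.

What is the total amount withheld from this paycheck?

$13,392.11

State Income Tax: taxable = $54,675.00 − 1×$440.00 = $54,235.00
  $3,614.56 + 25.93% × ($54,235.00 − $29,200.00) = $3,614.56 + 25.93% × $25,035.00 = $10,106.14
Pension Levy: 6.01% × $54,675.00 = $3,285.97
Transit Levy: YTD $795,450.00 ≥ cap $647,050.00 → $0.00
Total: $10,106.14 + $3,285.97 + $0.00 = $13,392.11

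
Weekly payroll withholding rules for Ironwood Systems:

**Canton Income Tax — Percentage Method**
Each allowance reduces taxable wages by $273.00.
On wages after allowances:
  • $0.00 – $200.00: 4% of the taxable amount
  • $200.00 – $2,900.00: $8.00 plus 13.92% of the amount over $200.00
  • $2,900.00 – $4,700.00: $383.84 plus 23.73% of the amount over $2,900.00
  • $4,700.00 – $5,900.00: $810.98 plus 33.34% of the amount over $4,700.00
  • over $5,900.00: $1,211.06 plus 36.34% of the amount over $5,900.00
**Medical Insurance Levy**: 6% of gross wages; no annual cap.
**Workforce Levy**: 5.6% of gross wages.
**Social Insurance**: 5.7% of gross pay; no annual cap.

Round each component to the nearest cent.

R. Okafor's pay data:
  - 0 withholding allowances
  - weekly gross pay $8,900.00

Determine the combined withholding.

$3,840.96

Canton Income Tax: taxable = $8,900.00
  $1,211.06 + 36.34% × ($8,900.00 − $5,900.00) = $1,211.06 + 36.34% × $3,000.00 = $2,301.26
Medical Insurance Levy: 6% × $8,900.00 = $534.00
Workforce Levy: 5.6% × $8,900.00 = $498.40
Social Insurance: 5.7% × $8,900.00 = $507.30
Total: $2,301.26 + $534.00 + $498.40 + $507.30 = $3,840.96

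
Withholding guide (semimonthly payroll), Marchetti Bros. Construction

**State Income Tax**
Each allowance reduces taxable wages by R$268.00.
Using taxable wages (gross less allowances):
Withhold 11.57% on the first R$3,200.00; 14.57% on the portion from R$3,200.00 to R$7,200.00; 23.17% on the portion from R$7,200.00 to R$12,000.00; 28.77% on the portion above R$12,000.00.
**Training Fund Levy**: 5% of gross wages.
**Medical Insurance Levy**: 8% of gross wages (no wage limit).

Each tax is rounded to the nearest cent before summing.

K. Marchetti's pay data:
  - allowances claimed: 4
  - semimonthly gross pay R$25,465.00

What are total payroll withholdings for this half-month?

R$8,941.12

State Income Tax: taxable = R$25,465.00 − 4×R$268.00 = R$24,393.00
  R$2,065.20 + 28.77% × (R$24,393.00 − R$12,000.00) = R$2,065.20 + 28.77% × R$12,393.00 = R$5,630.67
Training Fund Levy: 5% × R$25,465.00 = R$1,273.25
Medical Insurance Levy: 8% × R$25,465.00 = R$2,037.20
Total: R$5,630.67 + R$1,273.25 + R$2,037.20 = R$8,941.12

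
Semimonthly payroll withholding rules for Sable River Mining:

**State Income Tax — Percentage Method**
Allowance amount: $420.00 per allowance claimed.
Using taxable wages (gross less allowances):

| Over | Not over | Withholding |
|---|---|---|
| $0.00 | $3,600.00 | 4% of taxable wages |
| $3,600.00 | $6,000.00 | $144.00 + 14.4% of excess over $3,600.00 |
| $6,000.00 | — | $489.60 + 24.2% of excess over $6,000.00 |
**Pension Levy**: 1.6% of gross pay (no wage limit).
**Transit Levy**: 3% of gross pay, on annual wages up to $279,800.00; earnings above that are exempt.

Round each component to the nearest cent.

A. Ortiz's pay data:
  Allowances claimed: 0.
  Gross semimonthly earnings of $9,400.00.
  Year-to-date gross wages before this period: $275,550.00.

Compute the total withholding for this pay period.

State Income Tax: taxable = $9,400.00
  $489.60 + 24.2% × ($9,400.00 − $6,000.00) = $489.60 + 24.2% × $3,400.00 = $1,312.40
Pension Levy: 1.6% × $9,400.00 = $150.40
Transit Levy: cap $279,800.00 − YTD $275,550.00 = $4,250.00 subject; 3% × $4,250.00 = $127.50
Total: $1,312.40 + $150.40 + $127.50 = $1,590.30

$1,590.30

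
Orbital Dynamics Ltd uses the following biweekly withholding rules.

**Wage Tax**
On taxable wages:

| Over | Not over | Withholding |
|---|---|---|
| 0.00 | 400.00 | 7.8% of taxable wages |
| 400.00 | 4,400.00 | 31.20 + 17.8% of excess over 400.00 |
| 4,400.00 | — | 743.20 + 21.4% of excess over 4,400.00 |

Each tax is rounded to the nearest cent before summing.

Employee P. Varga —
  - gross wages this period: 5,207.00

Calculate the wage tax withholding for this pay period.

Wage Tax: taxable = 5,207.00
  743.20 + 21.4% × (5,207.00 − 4,400.00) = 743.20 + 21.4% × 807.00 = 915.90

915.90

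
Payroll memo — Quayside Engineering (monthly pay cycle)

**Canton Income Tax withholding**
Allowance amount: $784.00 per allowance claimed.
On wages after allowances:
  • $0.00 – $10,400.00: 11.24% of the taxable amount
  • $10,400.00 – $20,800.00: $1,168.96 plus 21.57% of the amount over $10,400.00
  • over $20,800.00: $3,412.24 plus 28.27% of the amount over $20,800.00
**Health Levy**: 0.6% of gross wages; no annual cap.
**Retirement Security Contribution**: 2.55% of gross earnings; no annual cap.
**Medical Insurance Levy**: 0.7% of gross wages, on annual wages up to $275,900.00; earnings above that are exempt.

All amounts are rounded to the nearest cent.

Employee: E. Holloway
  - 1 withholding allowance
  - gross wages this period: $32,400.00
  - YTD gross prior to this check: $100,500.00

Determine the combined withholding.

$7,717.32

Canton Income Tax: taxable = $32,400.00 − 1×$784.00 = $31,616.00
  $3,412.24 + 28.27% × ($31,616.00 − $20,800.00) = $3,412.24 + 28.27% × $10,816.00 = $6,469.92
Health Levy: 0.6% × $32,400.00 = $194.40
Retirement Security Contribution: 2.55% × $32,400.00 = $826.20
Medical Insurance Levy: 0.7% × $32,400.00 = $226.80
Total: $6,469.92 + $194.40 + $826.20 + $226.80 = $7,717.32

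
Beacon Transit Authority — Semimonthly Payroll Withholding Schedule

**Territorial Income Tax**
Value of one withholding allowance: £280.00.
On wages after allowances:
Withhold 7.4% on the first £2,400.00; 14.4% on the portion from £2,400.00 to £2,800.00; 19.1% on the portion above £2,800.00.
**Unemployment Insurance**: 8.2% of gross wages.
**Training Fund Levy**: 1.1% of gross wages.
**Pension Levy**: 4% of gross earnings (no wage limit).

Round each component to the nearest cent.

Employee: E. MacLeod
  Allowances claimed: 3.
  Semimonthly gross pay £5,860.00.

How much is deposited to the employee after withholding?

Territorial Income Tax: taxable = £5,860.00 − 3×£280.00 = £5,020.00
  £235.20 + 19.1% × (£5,020.00 − £2,800.00) = £235.20 + 19.1% × £2,220.00 = £659.22
Unemployment Insurance: 8.2% × £5,860.00 = £480.52
Training Fund Levy: 1.1% × £5,860.00 = £64.46
Pension Levy: 4% × £5,860.00 = £234.40
Total withheld: £659.22 + £480.52 + £64.46 + £234.40 = £1,438.60
Net pay: £5,860.00 − £1,438.60 = £4,421.40

£4,421.40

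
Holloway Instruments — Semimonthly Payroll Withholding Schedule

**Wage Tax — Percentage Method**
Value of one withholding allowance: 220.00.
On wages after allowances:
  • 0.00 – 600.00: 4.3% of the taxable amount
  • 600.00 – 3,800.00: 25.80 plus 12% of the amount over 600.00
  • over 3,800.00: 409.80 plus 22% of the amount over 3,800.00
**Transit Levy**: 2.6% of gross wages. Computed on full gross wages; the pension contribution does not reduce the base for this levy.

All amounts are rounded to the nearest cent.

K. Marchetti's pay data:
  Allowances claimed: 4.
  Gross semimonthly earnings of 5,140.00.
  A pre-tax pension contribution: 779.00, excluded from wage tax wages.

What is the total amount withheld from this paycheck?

505.16

Wage Tax: taxable = 5,140.00 − 779.00 − 4×220.00 = 3,481.00
  25.80 + 12% × (3,481.00 − 600.00) = 25.80 + 12% × 2,881.00 = 371.52
Transit Levy: 2.6% × 5,140.00 = 133.64
Total: 371.52 + 133.64 = 505.16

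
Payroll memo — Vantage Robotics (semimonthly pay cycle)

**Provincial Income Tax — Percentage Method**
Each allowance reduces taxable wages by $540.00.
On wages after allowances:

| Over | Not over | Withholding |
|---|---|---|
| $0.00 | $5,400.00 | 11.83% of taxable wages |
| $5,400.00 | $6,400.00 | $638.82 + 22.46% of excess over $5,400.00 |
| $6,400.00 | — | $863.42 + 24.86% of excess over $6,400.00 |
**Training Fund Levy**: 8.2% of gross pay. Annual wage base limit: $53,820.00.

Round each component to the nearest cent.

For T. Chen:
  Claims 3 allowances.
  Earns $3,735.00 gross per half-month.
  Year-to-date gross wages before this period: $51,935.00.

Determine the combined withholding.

Provincial Income Tax: taxable = $3,735.00 − 3×$540.00 = $2,115.00
  11.83% × $2,115.00 = $250.20
Training Fund Levy: cap $53,820.00 − YTD $51,935.00 = $1,885.00 subject; 8.2% × $1,885.00 = $154.57
Total: $250.20 + $154.57 = $404.77

$404.77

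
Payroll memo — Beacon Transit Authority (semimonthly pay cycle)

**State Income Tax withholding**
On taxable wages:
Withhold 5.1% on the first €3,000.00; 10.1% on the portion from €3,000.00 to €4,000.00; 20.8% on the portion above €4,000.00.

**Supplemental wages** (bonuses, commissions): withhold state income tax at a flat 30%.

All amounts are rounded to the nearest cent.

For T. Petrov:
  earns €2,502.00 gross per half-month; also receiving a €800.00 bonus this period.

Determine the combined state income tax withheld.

€367.60

State Income Tax: taxable = €2,502.00
  5.1% × €2,502.00 = €127.60
Supplemental (30% flat on bonus): 30% × €800.00 = €240.00
Total state income tax: €127.60 + €240.00 = €367.60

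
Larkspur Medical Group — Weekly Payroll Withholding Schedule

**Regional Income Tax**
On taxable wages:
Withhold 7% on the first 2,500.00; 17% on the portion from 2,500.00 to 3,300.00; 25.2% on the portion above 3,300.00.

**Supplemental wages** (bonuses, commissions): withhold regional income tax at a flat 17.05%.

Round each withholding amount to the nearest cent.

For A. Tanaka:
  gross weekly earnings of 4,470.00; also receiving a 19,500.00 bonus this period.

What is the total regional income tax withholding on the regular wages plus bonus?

3,930.59

Regional Income Tax: taxable = 4,470.00
  311.00 + 25.2% × (4,470.00 − 3,300.00) = 311.00 + 25.2% × 1,170.00 = 605.84
Supplemental (17.05% flat on bonus): 17.05% × 19,500.00 = 3,324.75
Total regional income tax: 605.84 + 3,324.75 = 3,930.59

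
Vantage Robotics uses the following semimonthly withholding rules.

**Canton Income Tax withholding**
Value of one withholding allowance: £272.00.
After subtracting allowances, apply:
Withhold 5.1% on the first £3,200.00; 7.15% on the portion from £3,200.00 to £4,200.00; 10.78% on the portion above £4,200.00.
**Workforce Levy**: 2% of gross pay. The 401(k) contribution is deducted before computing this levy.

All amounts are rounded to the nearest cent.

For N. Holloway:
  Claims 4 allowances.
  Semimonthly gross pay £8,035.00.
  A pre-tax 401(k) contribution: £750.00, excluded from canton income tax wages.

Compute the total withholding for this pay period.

£595.68

Canton Income Tax: taxable = £8,035.00 − £750.00 − 4×£272.00 = £6,197.00
  £234.70 + 10.78% × (£6,197.00 − £4,200.00) = £234.70 + 10.78% × £1,997.00 = £449.98
Workforce Levy: 2% × £7,285.00 = £145.70
Total: £449.98 + £145.70 = £595.68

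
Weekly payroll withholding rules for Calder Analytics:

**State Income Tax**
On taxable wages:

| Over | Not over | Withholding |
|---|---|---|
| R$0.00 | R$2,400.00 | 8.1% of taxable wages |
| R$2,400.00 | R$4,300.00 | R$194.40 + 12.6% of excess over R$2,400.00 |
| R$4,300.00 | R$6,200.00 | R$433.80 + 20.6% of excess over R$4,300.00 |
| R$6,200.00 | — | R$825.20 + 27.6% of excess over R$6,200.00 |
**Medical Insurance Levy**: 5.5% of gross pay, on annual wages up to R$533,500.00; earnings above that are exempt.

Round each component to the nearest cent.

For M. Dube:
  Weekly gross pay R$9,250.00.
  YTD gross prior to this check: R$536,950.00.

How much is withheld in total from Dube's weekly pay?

State Income Tax: taxable = R$9,250.00
  R$825.20 + 27.6% × (R$9,250.00 − R$6,200.00) = R$825.20 + 27.6% × R$3,050.00 = R$1,667.00
Medical Insurance Levy: YTD R$536,950.00 ≥ cap R$533,500.00 → R$0.00
Total: R$1,667.00 + R$0.00 = R$1,667.00

R$1,667.00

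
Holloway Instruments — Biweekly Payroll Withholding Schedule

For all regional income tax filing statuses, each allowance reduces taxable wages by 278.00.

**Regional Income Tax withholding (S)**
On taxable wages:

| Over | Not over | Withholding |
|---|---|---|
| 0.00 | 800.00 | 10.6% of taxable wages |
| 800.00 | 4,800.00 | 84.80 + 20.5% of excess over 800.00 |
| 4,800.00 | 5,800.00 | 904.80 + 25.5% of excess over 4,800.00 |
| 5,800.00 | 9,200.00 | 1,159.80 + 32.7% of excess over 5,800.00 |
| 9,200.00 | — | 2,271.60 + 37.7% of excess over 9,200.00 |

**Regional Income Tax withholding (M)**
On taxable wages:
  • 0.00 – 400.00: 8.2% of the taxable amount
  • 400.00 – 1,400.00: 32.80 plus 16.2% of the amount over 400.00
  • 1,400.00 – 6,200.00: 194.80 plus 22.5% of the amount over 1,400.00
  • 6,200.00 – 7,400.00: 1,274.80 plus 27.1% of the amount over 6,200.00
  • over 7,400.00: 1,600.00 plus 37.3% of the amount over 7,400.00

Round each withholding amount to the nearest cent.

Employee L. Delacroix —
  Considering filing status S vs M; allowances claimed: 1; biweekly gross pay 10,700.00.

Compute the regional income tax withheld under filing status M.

2,727.21

Regional Income Tax (M): taxable = 10,700.00 − 1×278.00 = 10,422.00
  1,600.00 + 37.3% × (10,422.00 − 7,400.00) = 1,600.00 + 37.3% × 3,022.00 = 2,727.21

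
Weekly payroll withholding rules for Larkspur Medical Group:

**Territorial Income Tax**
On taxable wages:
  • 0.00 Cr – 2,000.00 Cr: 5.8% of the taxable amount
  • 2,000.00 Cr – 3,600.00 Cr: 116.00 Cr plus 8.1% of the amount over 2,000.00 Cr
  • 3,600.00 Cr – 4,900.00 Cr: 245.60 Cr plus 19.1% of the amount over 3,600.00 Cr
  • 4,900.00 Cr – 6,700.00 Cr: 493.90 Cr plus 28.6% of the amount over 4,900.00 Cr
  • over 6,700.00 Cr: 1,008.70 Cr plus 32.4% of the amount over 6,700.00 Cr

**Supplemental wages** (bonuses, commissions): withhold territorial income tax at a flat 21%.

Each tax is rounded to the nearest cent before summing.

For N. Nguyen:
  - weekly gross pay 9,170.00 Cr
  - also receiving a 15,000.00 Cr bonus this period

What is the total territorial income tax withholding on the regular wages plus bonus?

Territorial Income Tax: taxable = 9,170.00 Cr
  1,008.70 Cr + 32.4% × (9,170.00 Cr − 6,700.00 Cr) = 1,008.70 Cr + 32.4% × 2,470.00 Cr = 1,808.98 Cr
Supplemental (21% flat on bonus): 21% × 15,000.00 Cr = 3,150.00 Cr
Total territorial income tax: 1,808.98 Cr + 3,150.00 Cr = 4,958.98 Cr

4,958.98 Cr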